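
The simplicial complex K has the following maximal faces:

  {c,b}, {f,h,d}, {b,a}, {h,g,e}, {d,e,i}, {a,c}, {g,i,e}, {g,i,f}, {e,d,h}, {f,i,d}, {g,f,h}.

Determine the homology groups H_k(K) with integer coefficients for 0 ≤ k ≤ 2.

H_0 = Z^2,  H_1 = Z,  H_2 = Z.

Order the vertices as a < b < c < d < e < f < g < h < i. Listing each simplex with vertices in this order, K has dimension 2 with simplices:

  0-simplices (9): a, b, c, d, e, f, g, h, i
  1-simplices (15): ab, ac, bc, de, df, dh, di, eg, eh, ei, fg, fh, fi, gh, gi
  2-simplices (8): deh, dei, dfh, dfi, egh, egi, fgh, fgi

so the chain groups are C_0 ≅ Z^9, C_1 ≅ Z^15, C_2 ≅ Z^8.

∂_1: C_1 → C_0 maps an edge to its endpoints' difference, ∂[p,q] = q − p.
As a 9×15 matrix over Z this has rank 7, with invariant factors (1,1,1,1,1,1,1).

The boundary map ∂_2: C_2 → C_1 acts by ∂[p,q,r] = [q,r] − [p,r] + [p,q]. For instance
  ∂egi = gi − ei + eg,
  ∂dei = ei − di + de.
This gives a 15×8 integer matrix of rank 7; reducing to Smith normal form yields diagonal entries (1,1,1,1,1,1,1).

Computing H_k = (kernel of ∂_k) / (image of ∂_{k+1}):

  H_0: rank C_0 − rank ∂_1 = 9 − 7 = 2, and the invariant factors of ∂_1 are all 1, so H_0 ≅ Z^2.
  H_1: rank ker ∂_1 − rank ∂_2 = (15 − 7) − 7 = 1, and the invariant factors of ∂_2 are all 1, so H_1 ≅ Z.
  H_2: rank ker ∂_2 − rank ∂_3 = (8 − 7) − 0 = 1, and there is no ∂_3, so H_2 ≅ Z.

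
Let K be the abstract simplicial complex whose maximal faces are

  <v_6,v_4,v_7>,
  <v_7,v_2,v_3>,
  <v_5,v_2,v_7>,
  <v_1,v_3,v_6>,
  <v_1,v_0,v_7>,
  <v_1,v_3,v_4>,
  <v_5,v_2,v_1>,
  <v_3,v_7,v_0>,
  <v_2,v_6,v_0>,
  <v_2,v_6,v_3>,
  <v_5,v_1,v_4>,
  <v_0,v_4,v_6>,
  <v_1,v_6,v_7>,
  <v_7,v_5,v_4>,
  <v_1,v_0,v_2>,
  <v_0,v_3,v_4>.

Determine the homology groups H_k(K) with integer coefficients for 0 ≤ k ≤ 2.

H_0 ≅ Z,  H_1 ≅ Z^2,  H_2 ≅ Z.

Take the total order v_0 < v_1 < v_2 < v_3 < v_4 < v_5 < v_6 < v_7 on the vertex set. Then K (dimension 2) consists of the simplices:

  0-simplices (8): [v_0], [v_1], [v_2], [v_3], [v_4], [v_5], [v_6], [v_7]
  1-simplices (24): (24 of them)
  2-simplices (16): (16 of them)

so the chain groups are C_0 ≅ Z^8, C_1 ≅ Z^24, C_2 ≅ Z^16.

∂_1: C_1 → C_0 is given by ∂[p,q] = [q] − [p]. For instance
  ∂[v_2,v_7] = [v_7] − [v_2].
This gives a 8×24 integer matrix of rank 7; reducing to Smith normal form yields diagonal entries (1,1,1,1,1,1,1).

Boundary ∂_2: C_2 → C_1 acts by ∂[p,q,r] = [q,r] − [p,r] + [p,q]. For instance
  ∂[v_0,v_1,v_7] = [v_1,v_7] − [v_0,v_7] + [v_0,v_1],
  ∂[v_4,v_6,v_7] = [v_6,v_7] − [v_4,v_7] + [v_4,v_6].
As a 24×16 matrix over Z this has rank 15, with invariant factors (1,1,1,1,1,1,1,1,1,1,1,1,1,1,1).

Computing H_k = (kernel of ∂_k) / (image of ∂_{k+1}):

  H_0: rank C_0 − rank ∂_1 = 8 − 7 = 1, and the invariant factors of ∂_1 are all 1, so H_0 = Z.
  H_1: rank ker ∂_1 − rank ∂_2 = (24 − 7) − 15 = 2, and the invariant factors of ∂_2 are all 1, so H_1 = Z^2.
  H_2: rank ker ∂_2 − rank ∂_3 = (16 − 15) − 0 = 1, and there is no ∂_3, so H_2 = Z.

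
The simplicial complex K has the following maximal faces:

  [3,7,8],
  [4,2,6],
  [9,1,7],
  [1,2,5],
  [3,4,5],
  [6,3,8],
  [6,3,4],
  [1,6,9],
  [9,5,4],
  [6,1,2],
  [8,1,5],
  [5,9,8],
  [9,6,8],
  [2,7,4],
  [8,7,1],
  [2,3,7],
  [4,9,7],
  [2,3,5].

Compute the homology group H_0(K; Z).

K has 9 vertices, 27 edges, 18 triangles.
rank ∂_0 = 0, rank ∂_1 = 8 ⇒ b_0 = 9 − 0 − 8 = 1; all invariant factors of ∂_1 are 1 so no torsion. So H_0 ≅ Z.

H_0 = Z.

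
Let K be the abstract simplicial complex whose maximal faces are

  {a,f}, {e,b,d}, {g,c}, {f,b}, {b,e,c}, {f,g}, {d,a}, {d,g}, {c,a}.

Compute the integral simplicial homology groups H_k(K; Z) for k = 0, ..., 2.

We work with the vertex ordering a < b < c < d < e < f < g. The simplices of K, each written with vertices in increasing order, are:

  0-simplices (7): a, b, c, d, e, f, g
  1-simplices (12): ac, ad, af, bc, bd, be, bf, ce, cg, de, dg, fg
  2-simplices (2): bce, bde

Hence C_0 ≅ Z^7, C_1 ≅ Z^12, C_2 ≅ Z^2.

∂_1: C_1 → C_0 is given by ∂[p,q] = [q] − [p]. For instance
  ∂af = f − a.
This gives a 7×12 integer matrix of rank 6; reducing to Smith normal form yields diagonal entries (1,1,1,1,1,1).

The boundary map ∂_2: C_2 → C_1 sends each 2-simplex [p,q,r] to [q,r] − [p,r] + [p,q]. For instance
  ∂bde = de − be + bd,
  ∂bce = ce − be + bc.
This gives a 12×2 integer matrix of rank 2; reducing to Smith normal form yields diagonal entries (1,1).

From H_k ≅ ker(∂_k) / im(∂_{k+1}) we obtain:

  H_0: rank C_0 − rank ∂_1 = 7 − 6 = 1, and the invariant factors of ∂_1 are all 1, so H_0 = Z.
  H_1: rank ker ∂_1 − rank ∂_2 = (12 − 6) − 2 = 4, and the invariant factors of ∂_2 are all 1, so H_1 = Z^4.
  H_2: rank ker ∂_2 − rank ∂_3 = (2 − 2) − 0 = 0, and there is no ∂_3, so H_2 = 0.

H_0 ≅ Z,  H_1 ≅ Z^4,  H_2 = 0.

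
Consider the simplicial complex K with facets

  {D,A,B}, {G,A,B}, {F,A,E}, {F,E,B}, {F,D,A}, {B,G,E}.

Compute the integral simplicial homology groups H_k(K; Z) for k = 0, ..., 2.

Order the vertices as A < B < D < E < F < G. Listing each simplex with vertices in this order, K has dimension 2 with simplices:

  0-simplices (6): A, B, D, E, F, G
  1-simplices (12): AB, AD, AE, AF, AG, BD, BE, BF, BG, DF, EF, EG
  2-simplices (6): ABD, ABG, ADF, AEF, BEF, BEG

giving chain groups C_0 ≅ Z^6, C_1 ≅ Z^12, C_2 ≅ Z^6.

The boundary map ∂_1: C_1 → C_0 is given by ∂[p,q] = [q] − [p]. For instance
  ∂AF = F − A.
As a 6×12 matrix over Z this has rank 5, with invariant factors (1,1,1,1,1).

∂_2: C_2 → C_1 acts by ∂[p,q,r] = [q,r] − [p,r] + [p,q]. For instance
  ∂BEF = EF − BF + BE,
  ∂AEF = EF − AF + AE.
As a 12×6 matrix over Z this has rank 6, with invariant factors (1,1,1,1,1,1).

Now H_k = ker ∂_k / im ∂_{k+1}, so:

  H_0: rank C_0 − rank ∂_1 = 6 − 5 = 1, and the invariant factors of ∂_1 are all 1, so H_0 = Z.
  H_1: rank ker ∂_1 − rank ∂_2 = (12 − 5) − 6 = 1, and the invariant factors of ∂_2 are all 1, so H_1 = Z.
  H_2: rank ker ∂_2 − rank ∂_3 = (6 − 6) − 0 = 0, and there is no ∂_3, so H_2 = 0.

As a check, the Euler characteristic is 6 − 12 + 6 = 0, which agrees with 1 − 1 + 0 = 0.

H_0 = Z,  H_1 = Z,  H_2 = 0.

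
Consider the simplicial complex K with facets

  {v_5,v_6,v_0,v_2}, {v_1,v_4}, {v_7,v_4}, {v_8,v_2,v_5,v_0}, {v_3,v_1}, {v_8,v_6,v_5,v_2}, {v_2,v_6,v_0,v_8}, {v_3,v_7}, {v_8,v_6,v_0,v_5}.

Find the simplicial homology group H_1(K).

Fix the vertex order v_0 < v_1 < v_2 < v_3 < v_4 < v_5 < v_6 < v_7 < v_8 and write every simplex with vertices in increasing order. Then dim K = 3 and the simplices of K are:

  0-simplices (9): [v_0], [v_1], [v_2], [v_3], [v_4], [v_5], [v_6], [v_7], [v_8]
  1-simplices (14): [v_0,v_2], [v_0,v_5], [v_0,v_6], [v_0,v_8], [v_1,v_3], [v_1,v_4], [v_2,v_5], [v_2,v_6], [v_2,v_8], [v_3,v_7], [v_4,v_7], [v_5,v_6], [v_5,v_8], [v_6,v_8]
  2-simplices (10): [v_0,v_2,v_5], [v_0,v_2,v_6], [v_0,v_2,v_8], [v_0,v_5,v_6], [v_0,v_5,v_8], [v_0,v_6,v_8], [v_2,v_5,v_6], [v_2,v_5,v_8], [v_2,v_6,v_8], [v_5,v_6,v_8]
  3-simplices (5): [v_0,v_2,v_5,v_6], [v_0,v_2,v_5,v_8], [v_0,v_2,v_6,v_8], [v_0,v_5,v_6,v_8], [v_2,v_5,v_6,v_8]

Hence C_0 ≅ Z^9, C_1 ≅ Z^14, C_2 ≅ Z^10, C_3 ≅ Z^5.

Boundary ∂_1: C_1 → C_0 maps an edge to its endpoints' difference, ∂[p,q] = q − p.
As a 9×14 matrix over Z this has rank 7, with invariant factors (1,1,1,1,1,1,1).

The boundary map ∂_2: C_2 → C_1 maps a triangle to the signed sum of its edges. For instance
  ∂[v_0,v_2,v_6] = [v_2,v_6] − [v_0,v_6] + [v_0,v_2],
  ∂[v_5,v_6,v_8] = [v_6,v_8] − [v_5,v_8] + [v_5,v_6].
As a 14×10 matrix over Z this has rank 6, with invariant factors (1,1,1,1,1,1).

The boundary map ∂_3: C_3 → C_2 sends each 3-simplex σ to the alternating sum Σ_i (−1)^i (σ with its i-th vertex removed). For instance
  ∂[v_2,v_5,v_6,v_8] = [v_5,v_6,v_8] − [v_2,v_6,v_8] + [v_2,v_5,v_8] − [v_2,v_5,v_6],
  ∂[v_0,v_5,v_6,v_8] = [v_5,v_6,v_8] − [v_0,v_6,v_8] + [v_0,v_5,v_8] − [v_0,v_5,v_6].
This gives a 10×5 integer matrix of rank 4; reducing to Smith normal form yields diagonal entries (1,1,1,1).

Reading off H_k = ker ∂_k / im ∂_{k+1}:

  H_1: rank ker ∂_1 − rank ∂_2 = (14 − 7) − 6 = 1, and the invariant factors of ∂_2 are all 1, so H_1 ≅ Z.

H_1 ≅ Z.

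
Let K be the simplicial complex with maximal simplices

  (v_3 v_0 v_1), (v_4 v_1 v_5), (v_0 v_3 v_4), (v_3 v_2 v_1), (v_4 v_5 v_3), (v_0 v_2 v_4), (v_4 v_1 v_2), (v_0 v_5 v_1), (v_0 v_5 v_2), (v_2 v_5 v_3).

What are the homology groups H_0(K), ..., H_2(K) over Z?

H_0 ≅ Z,  H_1 ≅ Z/2,  H_2 = 0.

Take the total order v_0 < v_1 < v_2 < v_3 < v_4 < v_5 on the vertex set. Then K (dimension 2) consists of the simplices:

  0-simplices (6): [v_0], [v_1], [v_2], [v_3], [v_4], [v_5]
  1-simplices (15): (15 of them)
  2-simplices (10): [v_0,v_1,v_3], [v_0,v_1,v_5], [v_0,v_2,v_4], [v_0,v_2,v_5], [v_0,v_3,v_4], [v_1,v_2,v_3], [v_1,v_2,v_4], [v_1,v_4,v_5], [v_2,v_3,v_5], [v_3,v_4,v_5]

giving chain groups C_0 ≅ Z^6, C_1 ≅ Z^15, C_2 ≅ Z^10.

The boundary map ∂_1: C_1 → C_0 sends each edge [p,q] (with p < q) to q − p. For instance
  ∂[v_1,v_3] = [v_3] − [v_1].
This gives a 6×15 integer matrix of rank 5; reducing to Smith normal form yields diagonal entries (1,1,1,1,1).

The boundary map ∂_2: C_2 → C_1 sends each 2-simplex [p,q,r] to [q,r] − [p,r] + [p,q]. For instance
  ∂[v_3,v_4,v_5] = [v_4,v_5] − [v_3,v_5] + [v_3,v_4],
  ∂[v_1,v_4,v_5] = [v_4,v_5] − [v_1,v_5] + [v_1,v_4].
This gives a 15×10 integer matrix of rank 10; reducing to Smith normal form yields diagonal entries (1,1,1,1,1,1,1,1,1,2).

From H_k ≅ ker(∂_k) / im(∂_{k+1}) we obtain:

  H_0: rank C_0 − rank ∂_1 = 6 − 5 = 1, and the invariant factors of ∂_1 are all 1, so H_0 = Z.
  H_1: rank ker ∂_1 − rank ∂_2 = (15 − 5) − 10 = 0, and ∂_2 has invariant factor 2 > 1, so H_1 = Z/2.
  H_2: rank ker ∂_2 − rank ∂_3 = (10 − 10) − 0 = 0, and there is no ∂_3, so H_2 = 0.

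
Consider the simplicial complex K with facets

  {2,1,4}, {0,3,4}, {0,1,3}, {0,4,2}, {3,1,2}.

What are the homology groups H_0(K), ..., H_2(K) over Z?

H_0 = Z,  H_1 = Z,  H_2 = 0.

We work with the vertex ordering 0 < 1 < 2 < 3 < 4. The simplices of K, each written with vertices in increasing order, are:

  0-simplices (5): [0], [1], [2], [3], [4]
  1-simplices (10): [0,1], [0,2], [0,3], [0,4], [1,2], [1,3], [1,4], [2,3], [2,4], [3,4]
  2-simplices (5): [0,1,3], [0,2,4], [0,3,4], [1,2,3], [1,2,4]

so the chain groups are C_0 ≅ Z^5, C_1 ≅ Z^10, C_2 ≅ Z^5.

Boundary ∂_1: C_1 → C_0 sends each edge [p,q] (with p < q) to q − p. For instance
  ∂[1,4] = [4] − [1].
This gives a 5×10 integer matrix of rank 4; reducing to Smith normal form yields diagonal entries (1,1,1,1).

∂_2: C_2 → C_1 acts by ∂[p,q,r] = [q,r] − [p,r] + [p,q]. For instance
  ∂[0,2,4] = [2,4] − [0,4] + [0,2],
  ∂[0,3,4] = [3,4] − [0,4] + [0,3].
The resulting 10×5 matrix has rank 5, and its Smith normal form has invariant factors (1,1,1,1,1).

Now H_k = ker ∂_k / im ∂_{k+1}, so:

  H_0: rank C_0 − rank ∂_1 = 5 − 4 = 1, and the invariant factors of ∂_1 are all 1, so H_0 ≅ Z.
  H_1: rank ker ∂_1 − rank ∂_2 = (10 − 4) − 5 = 1, and the invariant factors of ∂_2 are all 1, so H_1 ≅ Z.
  H_2: rank ker ∂_2 − rank ∂_3 = (5 − 5) − 0 = 0, and there is no ∂_3, so H_2 ≅ 0.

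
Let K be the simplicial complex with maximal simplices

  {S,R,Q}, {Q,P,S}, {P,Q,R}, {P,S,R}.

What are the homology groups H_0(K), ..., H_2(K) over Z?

H_0 = Z,  H_1 = 0,  H_2 = Z.

Fix the vertex order P < Q < R < S and write every simplex with vertices in increasing order. Then dim K = 2 and the simplices of K are:

  0-simplices (4): P, Q, R, S
  1-simplices (6): PQ, PR, PS, QR, QS, RS
  2-simplices (4): PQR, PQS, PRS, QRS

giving chain groups C_0 ≅ Z^4, C_1 ≅ Z^6, C_2 ≅ Z^4.

∂_1: C_1 → C_0 is given by ∂[p,q] = [q] − [p]. For instance
  ∂PQ = Q − P.
This gives a 4×6 integer matrix of rank 3; reducing to Smith normal form yields diagonal entries (1,1,1).

The boundary map ∂_2: C_2 → C_1 maps a triangle to the signed sum of its edges. For instance
  ∂PRS = RS − PS + PR,
  ∂PQS = QS − PS + PQ.
The 6×4 boundary matrix has rank 3 and Smith normal form diag(1,1,1).

From H_k ≅ ker(∂_k) / im(∂_{k+1}) we obtain:

  H_0: rank C_0 − rank ∂_1 = 4 − 3 = 1, and the invariant factors of ∂_1 are all 1, so H_0 ≅ Z.
  H_1: rank ker ∂_1 − rank ∂_2 = (6 − 3) − 3 = 0, and the invariant factors of ∂_2 are all 1, so H_1 ≅ 0.
  H_2: rank ker ∂_2 − rank ∂_3 = (4 − 3) − 0 = 1, and there is no ∂_3, so H_2 ≅ Z.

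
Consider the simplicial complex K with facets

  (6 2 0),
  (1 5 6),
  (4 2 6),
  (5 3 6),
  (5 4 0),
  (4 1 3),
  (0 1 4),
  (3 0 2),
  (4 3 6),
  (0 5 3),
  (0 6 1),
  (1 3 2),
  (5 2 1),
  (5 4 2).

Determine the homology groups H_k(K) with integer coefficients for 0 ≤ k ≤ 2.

H_0 ≅ Z,  H_1 ≅ Z^2,  H_2 ≅ Z.

Fix the vertex order 0 < 1 < 2 < 3 < 4 < 5 < 6 and write every simplex with vertices in increasing order. Then dim K = 2 and the simplices of K are:

  0-simplices (7): [0], [1], [2], [3], [4], [5], [6]
  1-simplices (21): [0,1], [0,2], [0,3], [0,4], [0,5], [0,6], [1,2], [1,3], [1,4], [1,5], [1,6], [2,3], [2,4], [2,5], [2,6], [3,4], [3,5], [3,6], [4,5], [4,6], [5,6]
  2-simplices (14): [0,1,4], [0,1,6], [0,2,3], [0,2,6], [0,3,5], [0,4,5], [1,2,3], [1,2,5], [1,3,4], [1,5,6], [2,4,5], [2,4,6], [3,4,6], [3,5,6]

so the chain groups are C_0 ≅ Z^7, C_1 ≅ Z^21, C_2 ≅ Z^14.

The boundary map ∂_1: C_1 → C_0 maps an edge to its endpoints' difference, ∂[p,q] = q − p. For instance
  ∂[0,2] = [2] − [0].
This gives a 7×21 integer matrix of rank 6; reducing to Smith normal form yields diagonal entries (1,1,1,1,1,1).

The boundary map ∂_2: C_2 → C_1 maps a triangle to the signed sum of its edges. For instance
  ∂[0,4,5] = [4,5] − [0,5] + [0,4],
  ∂[0,2,6] = [2,6] − [0,6] + [0,2].
As a 21×14 matrix over Z this has rank 13, with invariant factors (1,1,1,1,1,1,1,1,1,1,1,1,1).

Now H_k = ker ∂_k / im ∂_{k+1}, so:

  H_0: rank C_0 − rank ∂_1 = 7 − 6 = 1, and the invariant factors of ∂_1 are all 1, so H_0 = Z.
  H_1: rank ker ∂_1 − rank ∂_2 = (21 − 6) − 13 = 2, and the invariant factors of ∂_2 are all 1, so H_1 = Z^2.
  H_2: rank ker ∂_2 − rank ∂_3 = (14 − 13) − 0 = 1, and there is no ∂_3, so H_2 = Z.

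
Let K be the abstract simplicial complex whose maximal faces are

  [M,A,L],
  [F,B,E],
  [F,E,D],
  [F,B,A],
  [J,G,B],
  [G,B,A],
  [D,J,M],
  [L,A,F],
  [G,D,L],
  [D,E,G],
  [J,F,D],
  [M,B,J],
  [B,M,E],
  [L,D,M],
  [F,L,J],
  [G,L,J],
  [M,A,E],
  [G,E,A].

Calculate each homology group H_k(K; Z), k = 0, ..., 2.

K has 9 vertices, 27 edges, 18 triangles.
rank ∂_0 = 0, rank ∂_1 = 8 ⇒ b_0 = 9 − 0 − 8 = 1; all invariant factors of ∂_1 are 1 so no torsion. So H_0 = Z.
rank ∂_1 = 8, rank ∂_2 = 18 ⇒ b_1 = 27 − 8 − 18 = 1; ∂_2 has invariant factor(s) [2] giving torsion. So H_1 = Z ⊕ Z/2Z.
rank ∂_2 = 18, rank ∂_3 = 0 ⇒ b_2 = 18 − 18 − 0 = 0. So H_2 = 0.

H_0 = Z,  H_1 = Z ⊕ Z/2Z,  H_2 = 0.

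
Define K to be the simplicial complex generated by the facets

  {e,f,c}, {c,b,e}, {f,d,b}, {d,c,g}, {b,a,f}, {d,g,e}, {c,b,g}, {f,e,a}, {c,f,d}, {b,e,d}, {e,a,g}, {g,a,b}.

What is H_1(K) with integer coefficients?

H_1 ≅ Z/2.

We work with the vertex ordering a < b < c < d < e < f < g. The simplices of K, each written with vertices in increasing order, are:

  0-simplices (7): a, b, c, d, e, f, g
  1-simplices (18): ab, ae, af, ag, bc, bd, be, bf, bg, cd, ce, cf, cg, de, df, dg, ef, eg
  2-simplices (12): abf, abg, aef, aeg, bce, bcg, bde, bdf, cdf, cdg, cef, deg

giving chain groups C_0 ≅ Z^7, C_1 ≅ Z^18, C_2 ≅ Z^12.

The boundary map ∂_1: C_1 → C_0 is given by ∂[p,q] = [q] − [p]. For instance
  ∂eg = g − e.
This gives a 7×18 integer matrix of rank 6; reducing to Smith normal form yields diagonal entries (1,1,1,1,1,1).

The boundary map ∂_2: C_2 → C_1 sends each 2-simplex [p,q,r] to [q,r] − [p,r] + [p,q]. For instance
  ∂bde = de − be + bd,
  ∂deg = eg − dg + de.
The resulting 18×12 matrix has rank 12, and its Smith normal form has invariant factors (1,1,1,1,1,1,1,1,1,1,1,2).

Computing H_k = (kernel of ∂_k) / (image of ∂_{k+1}):

  H_1: rank ker ∂_1 − rank ∂_2 = (18 − 6) − 12 = 0, and ∂_2 has invariant factor 2 > 1, so H_1 ≅ Z/2.

(K is a triangulation of the real projective plane RP^2.)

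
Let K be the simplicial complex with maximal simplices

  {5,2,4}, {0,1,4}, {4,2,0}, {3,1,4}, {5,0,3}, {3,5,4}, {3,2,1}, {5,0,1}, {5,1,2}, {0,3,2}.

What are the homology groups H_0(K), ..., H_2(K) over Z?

Fix the vertex order 0 < 1 < 2 < 3 < 4 < 5 and write every simplex with vertices in increasing order. Then dim K = 2 and the simplices of K are:

  0-simplices (6): [0], [1], [2], [3], [4], [5]
  1-simplices (15): [0,1], [0,2], [0,3], [0,4], [0,5], [1,2], [1,3], [1,4], [1,5], [2,3], [2,4], [2,5], [3,4], [3,5], [4,5]
  2-simplices (10): [0,1,4], [0,1,5], [0,2,3], [0,2,4], [0,3,5], [1,2,3], [1,2,5], [1,3,4], [2,4,5], [3,4,5]

giving chain groups C_0 ≅ Z^6, C_1 ≅ Z^15, C_2 ≅ Z^10.

Boundary ∂_1: C_1 → C_0 maps an edge to its endpoints' difference, ∂[p,q] = q − p. For instance
  ∂[0,5] = [5] − [0].
This gives a 6×15 integer matrix of rank 5; reducing to Smith normal form yields diagonal entries (1,1,1,1,1).

Boundary ∂_2: C_2 → C_1 acts by ∂[p,q,r] = [q,r] − [p,r] + [p,q]. For instance
  ∂[0,1,4] = [1,4] − [0,4] + [0,1],
  ∂[0,2,4] = [2,4] − [0,4] + [0,2].
The resulting 15×10 matrix has rank 10, and its Smith normal form has invariant factors (1,1,1,1,1,1,1,1,1,2).

From H_k ≅ ker(∂_k) / im(∂_{k+1}) we obtain:

  H_0: rank C_0 − rank ∂_1 = 6 − 5 = 1, and the invariant factors of ∂_1 are all 1, so H_0 = Z.
  H_1: rank ker ∂_1 − rank ∂_2 = (15 − 5) − 10 = 0, and ∂_2 has invariant factor 2 > 1, so H_1 = Z/2.
  H_2: rank ker ∂_2 − rank ∂_3 = (10 − 10) − 0 = 0, and there is no ∂_3, so H_2 = 0.

H_0 ≅ Z,  H_1 ≅ Z/2,  H_2 = 0.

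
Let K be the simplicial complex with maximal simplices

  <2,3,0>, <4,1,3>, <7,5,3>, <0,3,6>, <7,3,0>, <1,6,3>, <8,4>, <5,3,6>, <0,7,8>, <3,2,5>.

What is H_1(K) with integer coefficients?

Fix the vertex order 0 < 1 < 2 < 3 < 4 < 5 < 6 < 7 < 8 and write every simplex with vertices in increasing order. Then dim K = 2 and the simplices of K are:

  0-simplices (9): [0], [1], [2], [3], [4], [5], [6], [7], [8]
  1-simplices (18): [0,2], [0,3], [0,6], [0,7], [0,8], [1,3], [1,4], [1,6], [2,3], [2,5], [3,4], [3,5], [3,6], [3,7], [4,8], [5,6], [5,7], [7,8]
  2-simplices (9): [0,2,3], [0,3,6], [0,3,7], [0,7,8], [1,3,4], [1,3,6], [2,3,5], [3,5,6], [3,5,7]

giving chain groups C_0 ≅ Z^9, C_1 ≅ Z^18, C_2 ≅ Z^9.

Boundary ∂_1: C_1 → C_0 maps an edge to its endpoints' difference, ∂[p,q] = q − p.
This gives a 9×18 integer matrix of rank 8; reducing to Smith normal form yields diagonal entries (1,1,1,1,1,1,1,1).

Boundary ∂_2: C_2 → C_1 sends each 2-simplex [p,q,r] to [q,r] − [p,r] + [p,q]. For instance
  ∂[1,3,6] = [3,6] − [1,6] + [1,3],
  ∂[0,7,8] = [7,8] − [0,8] + [0,7].
The 18×9 boundary matrix has rank 9 and Smith normal form diag(1,1,1,1,1,1,1,1,1).

Computing H_k = (kernel of ∂_k) / (image of ∂_{k+1}):

  H_1: rank ker ∂_1 − rank ∂_2 = (18 − 8) − 9 = 1, and the invariant factors of ∂_2 are all 1, so H_1 ≅ Z.

H_1 = Z.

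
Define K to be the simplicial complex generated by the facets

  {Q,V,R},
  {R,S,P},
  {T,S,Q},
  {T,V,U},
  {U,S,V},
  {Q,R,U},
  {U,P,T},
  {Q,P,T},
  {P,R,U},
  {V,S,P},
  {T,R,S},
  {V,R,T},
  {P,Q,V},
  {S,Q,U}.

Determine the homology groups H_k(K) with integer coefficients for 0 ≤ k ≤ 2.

H_0 ≅ Z,  H_1 ≅ Z^2,  H_2 ≅ Z.

Order the vertices as P < Q < R < S < T < U < V. Listing each simplex with vertices in this order, K has dimension 2 with simplices:

  0-simplices (7): P, Q, R, S, T, U, V
  1-simplices (21): PQ, PR, PS, PT, PU, PV, QR, QS, QT, QU, QV, RS, RT, RU, RV, ST, SU, SV, TU, TV, UV
  2-simplices (14): PQT, PQV, PRS, PRU, PSV, PTU, QRU, QRV, QST, QSU, RST, RTV, SUV, TUV

Hence C_0 ≅ Z^7, C_1 ≅ Z^21, C_2 ≅ Z^14.

∂_1: C_1 → C_0 sends each edge [p,q] (with p < q) to q − p. For instance
  ∂PR = R − P.
As a 7×21 matrix over Z this has rank 6, with invariant factors (1,1,1,1,1,1).

∂_2: C_2 → C_1 maps a triangle to the signed sum of its edges. For instance
  ∂RST = ST − RT + RS,
  ∂QRU = RU − QU + QR.
The 21×14 boundary matrix has rank 13 and Smith normal form diag(1,1,1,1,1,1,1,1,1,1,1,1,1).

From H_k ≅ ker(∂_k) / im(∂_{k+1}) we obtain:

  H_0: rank C_0 − rank ∂_1 = 7 − 6 = 1, and the invariant factors of ∂_1 are all 1, so H_0 = Z.
  H_1: rank ker ∂_1 − rank ∂_2 = (21 − 6) − 13 = 2, and the invariant factors of ∂_2 are all 1, so H_1 = Z^2.
  H_2: rank ker ∂_2 − rank ∂_3 = (14 − 13) − 0 = 1, and there is no ∂_3, so H_2 = Z.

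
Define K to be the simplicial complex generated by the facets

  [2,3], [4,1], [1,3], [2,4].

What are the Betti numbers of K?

b_0 = 1, b_1 = 1.

K has 4 vertices, 4 edges.
rank ∂_0 = 0, rank ∂_1 = 3 ⇒ b_0 = 4 − 0 − 3 = 1; all invariant factors of ∂_1 are 1 so no torsion. So H_0 = Z.
rank ∂_1 = 3, rank ∂_2 = 0 ⇒ b_1 = 4 − 3 − 0 = 1. So H_1 = Z.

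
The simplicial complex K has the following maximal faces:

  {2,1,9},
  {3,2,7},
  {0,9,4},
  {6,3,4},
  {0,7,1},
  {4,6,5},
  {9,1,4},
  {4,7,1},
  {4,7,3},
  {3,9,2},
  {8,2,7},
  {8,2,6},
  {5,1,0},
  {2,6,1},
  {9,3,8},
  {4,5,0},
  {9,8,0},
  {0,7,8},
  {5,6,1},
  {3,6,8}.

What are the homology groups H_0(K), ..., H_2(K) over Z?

Order the vertices as 0 < 1 < 2 < 3 < 4 < 5 < 6 < 7 < 8 < 9. Listing each simplex with vertices in this order, K has dimension 2 with simplices:

  0-simplices (10): [0], [1], [2], [3], [4], [5], [6], [7], [8], [9]
  1-simplices (30): (30 of them)
  2-simplices (20): (20 of them)

Hence C_0 ≅ Z^10, C_1 ≅ Z^30, C_2 ≅ Z^20.

The boundary map ∂_1: C_1 → C_0 maps an edge to its endpoints' difference, ∂[p,q] = q − p. For instance
  ∂[6,8] = [8] − [6].
The resulting 10×30 matrix has rank 9, and its Smith normal form has invariant factors (1,1,1,1,1,1,1,1,1).

∂_2: C_2 → C_1 sends each 2-simplex [p,q,r] to [q,r] − [p,r] + [p,q]. For instance
  ∂[0,8,9] = [8,9] − [0,9] + [0,8],
  ∂[1,2,9] = [2,9] − [1,9] + [1,2].
As a 30×20 matrix over Z this has rank 20, with invariant factors (1,1,1,1,1,1,1,1,1,1,1,1,1,1,1,1,1,1,1,2).

Now H_k = ker ∂_k / im ∂_{k+1}, so:

  H_0: rank C_0 − rank ∂_1 = 10 − 9 = 1, and the invariant factors of ∂_1 are all 1, so H_0 = Z.
  H_1: rank ker ∂_1 − rank ∂_2 = (30 − 9) − 20 = 1, and ∂_2 has invariant factor 2 > 1, so H_1 = Z ⊕ Z/2.
  H_2: rank ker ∂_2 − rank ∂_3 = (20 − 20) − 0 = 0, and there is no ∂_3, so H_2 = 0.

(K is a triangulation of the Klein bottle.)

H_0 = Z,  H_1 = Z ⊕ Z/2,  H_2 = 0.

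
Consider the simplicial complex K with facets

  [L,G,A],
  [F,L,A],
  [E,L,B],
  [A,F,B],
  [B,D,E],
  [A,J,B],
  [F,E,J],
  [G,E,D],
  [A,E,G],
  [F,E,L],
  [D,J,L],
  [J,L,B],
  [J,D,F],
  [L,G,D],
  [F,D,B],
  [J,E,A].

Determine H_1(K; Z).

We work with the vertex ordering A < B < D < E < F < G < J < L. The simplices of K, each written with vertices in increasing order, are:

  0-simplices (8): A, B, D, E, F, G, J, L
  1-simplices (24): AB, AE, AF, AG, AJ, AL, BD, BE, BF, BJ, BL, DE, DF, DG, DJ, DL, EF, EG, EJ, EL, FJ, FL, GL, JL
  2-simplices (16): ABF, ABJ, AEG, AEJ, AFL, AGL, BDE, BDF, BEL, BJL, DEG, DFJ, DGL, DJL, EFJ, EFL

Hence C_0 ≅ Z^8, C_1 ≅ Z^24, C_2 ≅ Z^16.

The boundary map ∂_1: C_1 → C_0 maps an edge to its endpoints' difference, ∂[p,q] = q − p.
The 8×24 boundary matrix has rank 7 and Smith normal form diag(1,1,1,1,1,1,1).

Boundary ∂_2: C_2 → C_1 acts by ∂[p,q,r] = [q,r] − [p,r] + [p,q]. For instance
  ∂ABJ = BJ − AJ + AB,
  ∂AFL = FL − AL + AF.
The resulting 24×16 matrix has rank 15, and its Smith normal form has invariant factors (1,1,1,1,1,1,1,1,1,1,1,1,1,1,1).

Reading off H_k = ker ∂_k / im ∂_{k+1}:

  H_1: rank ker ∂_1 − rank ∂_2 = (24 − 7) − 15 = 2, and the invariant factors of ∂_2 are all 1, so H_1 ≅ Z^2.

H_1 ≅ Z^2.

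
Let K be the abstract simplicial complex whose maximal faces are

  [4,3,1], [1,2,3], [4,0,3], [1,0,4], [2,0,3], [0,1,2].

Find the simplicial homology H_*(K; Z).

Order the vertices as 0 < 1 < 2 < 3 < 4. Listing each simplex with vertices in this order, K has dimension 2 with simplices:

  0-simplices (5): [0], [1], [2], [3], [4]
  1-simplices (9): [0,1], [0,2], [0,3], [0,4], [1,2], [1,3], [1,4], [2,3], [3,4]
  2-simplices (6): [0,1,2], [0,1,4], [0,2,3], [0,3,4], [1,2,3], [1,3,4]

Hence C_0 ≅ Z^5, C_1 ≅ Z^9, C_2 ≅ Z^6.

∂_1: C_1 → C_0 maps an edge to its endpoints' difference, ∂[p,q] = q − p. For instance
  ∂[0,1] = [1] − [0].
As a 5×9 matrix over Z this has rank 4, with invariant factors (1,1,1,1).

The boundary map ∂_2: C_2 → C_1 maps a triangle to the signed sum of its edges. For instance
  ∂[0,3,4] = [3,4] − [0,4] + [0,3],
  ∂[0,1,2] = [1,2] − [0,2] + [0,1].
As a 9×6 matrix over Z this has rank 5, with invariant factors (1,1,1,1,1).

Reading off H_k = ker ∂_k / im ∂_{k+1}:

  H_0: rank C_0 − rank ∂_1 = 5 − 4 = 1, and the invariant factors of ∂_1 are all 1, so H_0 ≅ Z.
  H_1: rank ker ∂_1 − rank ∂_2 = (9 − 4) − 5 = 0, and the invariant factors of ∂_2 are all 1, so H_1 ≅ 0.
  H_2: rank ker ∂_2 − rank ∂_3 = (6 − 5) − 0 = 1, and there is no ∂_3, so H_2 ≅ Z.

H_0 = Z,  H_1 = 0,  H_2 = Z.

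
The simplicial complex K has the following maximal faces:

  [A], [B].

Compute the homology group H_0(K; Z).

Fix the vertex order A < B and write every simplex with vertices in increasing order. Then dim K = 0 and the simplices of K are:

  0-simplices (2): A, B

so the chain groups are C_0 ≅ Z^2.

Computing H_k = (kernel of ∂_k) / (image of ∂_{k+1}):

  H_0: rank C_0 − rank ∂_1 = 2 − 0 = 2, and there is no ∂_1, so H_0 ≅ Z^2.

H_0 ≅ Z^2.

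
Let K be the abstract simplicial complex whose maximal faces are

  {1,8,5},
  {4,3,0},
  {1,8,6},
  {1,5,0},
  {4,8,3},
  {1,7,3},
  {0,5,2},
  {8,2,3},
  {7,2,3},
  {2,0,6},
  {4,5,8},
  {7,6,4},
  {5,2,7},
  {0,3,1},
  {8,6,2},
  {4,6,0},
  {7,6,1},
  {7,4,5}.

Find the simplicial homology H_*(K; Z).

H_0 ≅ Z,  H_1 ≅ Z^2,  H_2 ≅ Z.

Order the vertices as 0 < 1 < 2 < 3 < 4 < 5 < 6 < 7 < 8. Listing each simplex with vertices in this order, K has dimension 2 with simplices:

  0-simplices (9): [0], [1], [2], [3], [4], [5], [6], [7], [8]
  1-simplices (27): (27 of them)
  2-simplices (18): [0,1,3], [0,1,5], [0,2,5], [0,2,6], [0,3,4], [0,4,6], [1,3,7], [1,5,8], [1,6,7], [1,6,8], [2,3,7], [2,3,8], [2,5,7], [2,6,8], [3,4,8], [4,5,7], [4,5,8], [4,6,7]

so the chain groups are C_0 ≅ Z^9, C_1 ≅ Z^27, C_2 ≅ Z^18.

Boundary ∂_1: C_1 → C_0 maps an edge to its endpoints' difference, ∂[p,q] = q − p. For instance
  ∂[0,2] = [2] − [0].
As a 9×27 matrix over Z this has rank 8, with invariant factors (1,1,1,1,1,1,1,1).

The boundary map ∂_2: C_2 → C_1 maps a triangle to the signed sum of its edges. For instance
  ∂[0,3,4] = [3,4] − [0,4] + [0,3],
  ∂[0,2,6] = [2,6] − [0,6] + [0,2].
This gives a 27×18 integer matrix of rank 17; reducing to Smith normal form yields diagonal entries (1,1,1,1,1,1,1,1,1,1,1,1,1,1,1,1,1).

From H_k ≅ ker(∂_k) / im(∂_{k+1}) we obtain:

  H_0: rank C_0 − rank ∂_1 = 9 − 8 = 1, and the invariant factors of ∂_1 are all 1, so H_0 = Z.
  H_1: rank ker ∂_1 − rank ∂_2 = (27 − 8) − 17 = 2, and the invariant factors of ∂_2 are all 1, so H_1 = Z^2.
  H_2: rank ker ∂_2 − rank ∂_3 = (18 − 17) − 0 = 1, and there is no ∂_3, so H_2 = Z.

As a check, the Euler characteristic is 9 − 27 + 18 = 0, which agrees with 1 − 2 + 1 = 0.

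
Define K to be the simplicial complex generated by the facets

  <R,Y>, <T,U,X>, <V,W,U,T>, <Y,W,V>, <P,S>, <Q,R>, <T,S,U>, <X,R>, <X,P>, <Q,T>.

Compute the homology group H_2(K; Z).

H_2 = 0.

We work with the vertex ordering P < Q < R < S < T < U < V < W < X < Y. The simplices of K, each written with vertices in increasing order, are:

  0-simplices (10): P, Q, R, S, T, U, V, W, X, Y
  1-simplices (18): PS, PX, QR, QT, RX, RY, ST, SU, TU, TV, TW, TX, UV, UW, UX, VW, VY, WY
  2-simplices (7): STU, TUV, TUW, TUX, TVW, UVW, VWY
  3-simplices (1): TUVW

Hence C_0 ≅ Z^10, C_1 ≅ Z^18, C_2 ≅ Z^7, C_3 ≅ Z^1.

The boundary map ∂_1: C_1 → C_0 is given by ∂[p,q] = [q] − [p]. For instance
  ∂QR = R − Q.
The 10×18 boundary matrix has rank 9 and Smith normal form diag(1,1,1,1,1,1,1,1,1).

The boundary map ∂_2: C_2 → C_1 maps a triangle to the signed sum of its edges. For instance
  ∂TUW = UW − TW + TU,
  ∂STU = TU − SU + ST.
This gives a 18×7 integer matrix of rank 6; reducing to Smith normal form yields diagonal entries (1,1,1,1,1,1).

Boundary ∂_3: C_3 → C_2 sends each 3-simplex σ to the alternating sum Σ_i (−1)^i (σ with its i-th vertex removed). For instance
  ∂TUVW = UVW − TVW + TUW − TUV.
This gives a 7×1 integer matrix of rank 1; reducing to Smith normal form yields diagonal entries (1).

Now H_k = ker ∂_k / im ∂_{k+1}, so:

  H_2: rank ker ∂_2 − rank ∂_3 = (7 − 6) − 1 = 0, and the invariant factors of ∂_3 are all 1, so H_2 = 0.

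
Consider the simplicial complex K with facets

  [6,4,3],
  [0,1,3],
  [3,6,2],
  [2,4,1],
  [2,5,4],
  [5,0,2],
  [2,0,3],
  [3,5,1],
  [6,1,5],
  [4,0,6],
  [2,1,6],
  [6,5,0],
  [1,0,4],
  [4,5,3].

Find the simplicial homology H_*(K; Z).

H_0 ≅ Z,  H_1 ≅ Z^2,  H_2 ≅ Z.

K has 7 vertices, 21 edges, 14 triangles.
rank ∂_0 = 0, rank ∂_1 = 6 ⇒ b_0 = 7 − 0 − 6 = 1; all invariant factors of ∂_1 are 1 so no torsion. So H_0 ≅ Z.
rank ∂_1 = 6, rank ∂_2 = 13 ⇒ b_1 = 21 − 6 − 13 = 2; all invariant factors of ∂_2 are 1 so no torsion. So H_1 ≅ Z^2.
rank ∂_2 = 13, rank ∂_3 = 0 ⇒ b_2 = 14 − 13 − 0 = 1. So H_2 ≅ Z.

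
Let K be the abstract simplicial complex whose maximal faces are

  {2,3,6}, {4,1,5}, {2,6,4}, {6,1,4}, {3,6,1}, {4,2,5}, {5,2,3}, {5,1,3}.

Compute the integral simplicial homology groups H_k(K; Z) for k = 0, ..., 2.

H_0 ≅ Z,  H_1 = 0,  H_2 ≅ Z.

Order the vertices as 1 < 2 < 3 < 4 < 5 < 6. Listing each simplex with vertices in this order, K has dimension 2 with simplices:

  0-simplices (6): [1], [2], [3], [4], [5], [6]
  1-simplices (12): [1,3], [1,4], [1,5], [1,6], [2,3], [2,4], [2,5], [2,6], [3,5], [3,6], [4,5], [4,6]
  2-simplices (8): [1,3,5], [1,3,6], [1,4,5], [1,4,6], [2,3,5], [2,3,6], [2,4,5], [2,4,6]

Hence C_0 ≅ Z^6, C_1 ≅ Z^12, C_2 ≅ Z^8.

Boundary ∂_1: C_1 → C_0 sends each edge [p,q] (with p < q) to q − p. For instance
  ∂[3,5] = [5] − [3].
The 6×12 boundary matrix has rank 5 and Smith normal form diag(1,1,1,1,1).

∂_2: C_2 → C_1 sends each 2-simplex [p,q,r] to [q,r] − [p,r] + [p,q]. For instance
  ∂[1,3,5] = [3,5] − [1,5] + [1,3],
  ∂[1,4,6] = [4,6] − [1,6] + [1,4].
The 12×8 boundary matrix has rank 7 and Smith normal form diag(1,1,1,1,1,1,1).

Reading off H_k = ker ∂_k / im ∂_{k+1}:

  H_0: rank C_0 − rank ∂_1 = 6 − 5 = 1, and the invariant factors of ∂_1 are all 1, so H_0 = Z.
  H_1: rank ker ∂_1 − rank ∂_2 = (12 − 5) − 7 = 0, and the invariant factors of ∂_2 are all 1, so H_1 = 0.
  H_2: rank ker ∂_2 − rank ∂_3 = (8 − 7) − 0 = 1, and there is no ∂_3, so H_2 = Z.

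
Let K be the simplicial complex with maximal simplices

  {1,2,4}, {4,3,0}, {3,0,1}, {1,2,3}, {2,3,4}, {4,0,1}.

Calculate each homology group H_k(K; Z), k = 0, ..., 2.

We work with the vertex ordering 0 < 1 < 2 < 3 < 4. The simplices of K, each written with vertices in increasing order, are:

  0-simplices (5): [0], [1], [2], [3], [4]
  1-simplices (9): [0,1], [0,3], [0,4], [1,2], [1,3], [1,4], [2,3], [2,4], [3,4]
  2-simplices (6): [0,1,3], [0,1,4], [0,3,4], [1,2,3], [1,2,4], [2,3,4]

so the chain groups are C_0 ≅ Z^5, C_1 ≅ Z^9, C_2 ≅ Z^6.

The boundary map ∂_1: C_1 → C_0 is given by ∂[p,q] = [q] − [p].
The resulting 5×9 matrix has rank 4, and its Smith normal form has invariant factors (1,1,1,1).

The boundary map ∂_2: C_2 → C_1 acts by ∂[p,q,r] = [q,r] − [p,r] + [p,q]. For instance
  ∂[1,2,4] = [2,4] − [1,4] + [1,2],
  ∂[0,1,4] = [1,4] − [0,4] + [0,1].
This gives a 9×6 integer matrix of rank 5; reducing to Smith normal form yields diagonal entries (1,1,1,1,1).

Computing H_k = (kernel of ∂_k) / (image of ∂_{k+1}):

  H_0: rank C_0 − rank ∂_1 = 5 − 4 = 1, and the invariant factors of ∂_1 are all 1, so H_0 ≅ Z.
  H_1: rank ker ∂_1 − rank ∂_2 = (9 − 4) − 5 = 0, and the invariant factors of ∂_2 are all 1, so H_1 ≅ 0.
  H_2: rank ker ∂_2 − rank ∂_3 = (6 − 5) − 0 = 1, and there is no ∂_3, so H_2 ≅ Z.

As a check, the Euler characteristic is 5 − 9 + 6 = 2, which agrees with 1 − 0 + 1 = 2.
(K is a triangulation of the 2-sphere S^2.)

H_0 ≅ Z,  H_1 = 0,  H_2 ≅ Z.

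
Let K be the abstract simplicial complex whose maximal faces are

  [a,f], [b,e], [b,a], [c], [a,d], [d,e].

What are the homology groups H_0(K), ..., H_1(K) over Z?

H_0 ≅ Z^2,  H_1 ≅ Z.

Order the vertices as a < b < c < d < e < f. Listing each simplex with vertices in this order, K has dimension 1 with simplices:

  0-simplices (6): a, b, c, d, e, f
  1-simplices (5): ab, ad, af, be, de

Hence C_0 ≅ Z^6, C_1 ≅ Z^5.

∂_1: C_1 → C_0 sends each edge [p,q] (with p < q) to q − p. For instance
  ∂ad = d − a.
As a 6×5 matrix over Z this has rank 4, with invariant factors (1,1,1,1).

Computing H_k = (kernel of ∂_k) / (image of ∂_{k+1}):

  H_0: rank C_0 − rank ∂_1 = 6 − 4 = 2, and the invariant factors of ∂_1 are all 1, so H_0 ≅ Z^2.
  H_1: rank ker ∂_1 − rank ∂_2 = (5 − 4) − 0 = 1, and there is no ∂_2, so H_1 ≅ Z.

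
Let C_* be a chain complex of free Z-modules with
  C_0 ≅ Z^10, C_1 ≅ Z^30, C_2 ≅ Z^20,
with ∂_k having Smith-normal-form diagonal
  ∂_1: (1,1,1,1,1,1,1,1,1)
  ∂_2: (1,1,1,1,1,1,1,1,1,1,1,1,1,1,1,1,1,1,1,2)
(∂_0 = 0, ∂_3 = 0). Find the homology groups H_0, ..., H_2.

H_0 ≅ Z,  H_1 ≅ Z ⊕ Z/2Z,  H_2 = 0.

H_0: b_0 = 10 − 0 − 9 = 1; torsion from ∂_1 factors > 1: none. So H_0 ≅ Z.
H_1: b_1 = 30 − 9 − 20 = 1; torsion from ∂_2 factors > 1: [2]. So H_1 ≅ Z ⊕ Z/2Z.
H_2: b_2 = 20 − 20 − 0 = 0; torsion from ∂_3 factors > 1: none. So H_2 ≅ 0.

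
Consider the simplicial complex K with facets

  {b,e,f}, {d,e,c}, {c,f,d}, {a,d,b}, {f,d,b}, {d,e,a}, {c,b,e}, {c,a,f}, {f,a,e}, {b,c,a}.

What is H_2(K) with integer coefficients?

H_2 ≅ 0.

Order the vertices as a < b < c < d < e < f. Listing each simplex with vertices in this order, K has dimension 2 with simplices:

  0-simplices (6): a, b, c, d, e, f
  1-simplices (15): ab, ac, ad, ae, af, bc, bd, be, bf, cd, ce, cf, de, df, ef
  2-simplices (10): abc, abd, acf, ade, aef, bce, bdf, bef, cde, cdf

so the chain groups are C_0 ≅ Z^6, C_1 ≅ Z^15, C_2 ≅ Z^10.

∂_1: C_1 → C_0 is given by ∂[p,q] = [q] − [p]. For instance
  ∂cf = f − c.
The resulting 6×15 matrix has rank 5, and its Smith normal form has invariant factors (1,1,1,1,1).

∂_2: C_2 → C_1 maps a triangle to the signed sum of its edges. For instance
  ∂acf = cf − af + ac,
  ∂bef = ef − bf + be.
This gives a 15×10 integer matrix of rank 10; reducing to Smith normal form yields diagonal entries (1,1,1,1,1,1,1,1,1,2).

Computing H_k = (kernel of ∂_k) / (image of ∂_{k+1}):

  H_2: rank ker ∂_2 − rank ∂_3 = (10 − 10) − 0 = 0, and there is no ∂_3, so H_2 = 0.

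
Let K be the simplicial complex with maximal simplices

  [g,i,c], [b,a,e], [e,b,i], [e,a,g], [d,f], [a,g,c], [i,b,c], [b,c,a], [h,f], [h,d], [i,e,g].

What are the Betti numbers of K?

Fix the vertex order a < b < c < d < e < f < g < h < i and write every simplex with vertices in increasing order. Then dim K = 2 and the simplices of K are:

  0-simplices (9): a, b, c, d, e, f, g, h, i
  1-simplices (15): ab, ac, ae, ag, bc, be, bi, cg, ci, df, dh, eg, ei, fh, gi
  2-simplices (8): abc, abe, acg, aeg, bci, bei, cgi, egi

Hence C_0 ≅ Z^9, C_1 ≅ Z^15, C_2 ≅ Z^8.

The boundary map ∂_1: C_1 → C_0 is given by ∂[p,q] = [q] − [p]. For instance
  ∂gi = i − g.
This gives a 9×15 integer matrix of rank 7; reducing to Smith normal form yields diagonal entries (1,1,1,1,1,1,1).

∂_2: C_2 → C_1 sends each 2-simplex [p,q,r] to [q,r] − [p,r] + [p,q]. For instance
  ∂cgi = gi − ci + cg,
  ∂bei = ei − bi + be.
As a 15×8 matrix over Z this has rank 7, with invariant factors (1,1,1,1,1,1,1).

Computing H_k = (kernel of ∂_k) / (image of ∂_{k+1}):

  H_0: rank C_0 − rank ∂_1 = 9 − 7 = 2, and the invariant factors of ∂_1 are all 1, so H_0 = Z^2.
  H_1: rank ker ∂_1 − rank ∂_2 = (15 − 7) − 7 = 1, and the invariant factors of ∂_2 are all 1, so H_1 = Z.
  H_2: rank ker ∂_2 − rank ∂_3 = (8 − 7) − 0 = 1, and there is no ∂_3, so H_2 = Z.

(K is a triangulation of the disjoint union of the circle S^1 and the 2-sphere S^2.)

Hence the Betti numbers are b_0 = 2, b_1 = 1, b_2 = 1.

b_0 = 2, b_1 = 1, b_2 = 1.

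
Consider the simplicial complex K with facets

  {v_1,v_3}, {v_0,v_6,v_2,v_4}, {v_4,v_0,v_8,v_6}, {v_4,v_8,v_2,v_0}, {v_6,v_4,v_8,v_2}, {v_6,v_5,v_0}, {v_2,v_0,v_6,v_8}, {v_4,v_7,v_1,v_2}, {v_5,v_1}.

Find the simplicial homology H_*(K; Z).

H_0 ≅ Z,  H_1 ≅ Z,  H_2 = 0,  H_3 ≅ Z.

We work with the vertex ordering v_0 < v_1 < v_2 < v_3 < v_4 < v_5 < v_6 < v_7 < v_8. The simplices of K, each written with vertices in increasing order, are:

  0-simplices (9): [v_0], [v_1], [v_2], [v_3], [v_4], [v_5], [v_6], [v_7], [v_8]
  1-simplices (19): (19 of them)
  2-simplices (15): (15 of them)
  3-simplices (6): [v_0,v_2,v_4,v_6], [v_0,v_2,v_4,v_8], [v_0,v_2,v_6,v_8], [v_0,v_4,v_6,v_8], [v_1,v_2,v_4,v_7], [v_2,v_4,v_6,v_8]

giving chain groups C_0 ≅ Z^9, C_1 ≅ Z^19, C_2 ≅ Z^15, C_3 ≅ Z^6.

The boundary map ∂_1: C_1 → C_0 is given by ∂[p,q] = [q] − [p].
The resulting 9×19 matrix has rank 8, and its Smith normal form has invariant factors (1,1,1,1,1,1,1,1).

The boundary map ∂_2: C_2 → C_1 sends each 2-simplex [p,q,r] to [q,r] − [p,r] + [p,q]. For instance
  ∂[v_0,v_2,v_8] = [v_2,v_8] − [v_0,v_8] + [v_0,v_2],
  ∂[v_2,v_4,v_7] = [v_4,v_7] − [v_2,v_7] + [v_2,v_4].
The resulting 19×15 matrix has rank 10, and its Smith normal form has invariant factors (1,1,1,1,1,1,1,1,1,1).

Boundary ∂_3: C_3 → C_2 sends each 3-simplex σ to the alternating sum Σ_i (−1)^i (σ with its i-th vertex removed). For instance
  ∂[v_1,v_2,v_4,v_7] = [v_2,v_4,v_7] − [v_1,v_4,v_7] + [v_1,v_2,v_7] − [v_1,v_2,v_4],
  ∂[v_0,v_4,v_6,v_8] = [v_4,v_6,v_8] − [v_0,v_6,v_8] + [v_0,v_4,v_8] − [v_0,v_4,v_6].
The 15×6 boundary matrix has rank 5 and Smith normal form diag(1,1,1,1,1).

Computing H_k = (kernel of ∂_k) / (image of ∂_{k+1}):

  H_0: rank C_0 − rank ∂_1 = 9 − 8 = 1, and the invariant factors of ∂_1 are all 1, so H_0 = Z.
  H_1: rank ker ∂_1 − rank ∂_2 = (19 − 8) − 10 = 1, and the invariant factors of ∂_2 are all 1, so H_1 = Z.
  H_2: rank ker ∂_2 − rank ∂_3 = (15 − 10) − 5 = 0, and the invariant factors of ∂_3 are all 1, so H_2 = 0.
  H_3: rank ker ∂_3 − rank ∂_4 = (6 − 5) − 0 = 1, and there is no ∂_4, so H_3 = Z.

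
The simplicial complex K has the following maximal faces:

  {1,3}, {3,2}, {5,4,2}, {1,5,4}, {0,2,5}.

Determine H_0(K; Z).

H_0 = Z.

We work with the vertex ordering 0 < 1 < 2 < 3 < 4 < 5. The simplices of K, each written with vertices in increasing order, are:

  0-simplices (6): [0], [1], [2], [3], [4], [5]
  1-simplices (9): [0,2], [0,5], [1,3], [1,4], [1,5], [2,3], [2,4], [2,5], [4,5]
  2-simplices (3): [0,2,5], [1,4,5], [2,4,5]

giving chain groups C_0 ≅ Z^6, C_1 ≅ Z^9, C_2 ≅ Z^3.

∂_1: C_1 → C_0 maps an edge to its endpoints' difference, ∂[p,q] = q − p. For instance
  ∂[2,5] = [5] − [2].
The resulting 6×9 matrix has rank 5, and its Smith normal form has invariant factors (1,1,1,1,1).

∂_2: C_2 → C_1 sends each 2-simplex [p,q,r] to [q,r] − [p,r] + [p,q]. For instance
  ∂[1,4,5] = [4,5] − [1,5] + [1,4],
  ∂[2,4,5] = [4,5] − [2,5] + [2,4].
The 9×3 boundary matrix has rank 3 and Smith normal form diag(1,1,1).

Computing H_k = (kernel of ∂_k) / (image of ∂_{k+1}):

  H_0: rank C_0 − rank ∂_1 = 6 − 5 = 1, and the invariant factors of ∂_1 are all 1, so H_0 ≅ Z.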